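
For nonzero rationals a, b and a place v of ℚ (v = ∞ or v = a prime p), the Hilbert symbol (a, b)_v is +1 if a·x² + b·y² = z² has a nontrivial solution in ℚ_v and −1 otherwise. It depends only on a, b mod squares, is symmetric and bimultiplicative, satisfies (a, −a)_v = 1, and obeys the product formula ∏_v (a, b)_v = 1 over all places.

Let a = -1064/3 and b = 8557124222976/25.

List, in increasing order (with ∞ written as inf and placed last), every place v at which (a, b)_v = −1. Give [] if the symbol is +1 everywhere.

(a, b) ≡ (-798, 29526) mod (ℚ^×)²; places V = {2, 3, 5, 7, 19, 37, ∞}.
(a,b)_∞: sgn(-798)=−, sgn(29526)=+, so +1.
(a,b)_37: α=0, u≡3; β=1, v≡9 (mod 37); (3|37)=+1, (9|37)=+1; sign (−1)^0·+1^1·+1^0 = +1.
(a,b)_5: α=0, u≡2; β=-2, v≡1 (mod 5); (2|5)=-1, (1|5)=+1; sign (−1)^0·-1^-2·+1^0 = +1.
(a,b)_19: α=1, u≡13; β=3, v≡13 (mod 19); (13|19)=-1, (13|19)=-1; sign (−1)^1·-1^3·-1^1 = -1.
(a,b)_3: α=-1, u≡1; β=1, v≡2 (mod 3); (1|3)=+1, (2|3)=-1; sign (−1)^1·+1^1·-1^-1 = +1.
(a,b)_2: α=3, β=15; u≡1, v≡3 (mod 8); ε(u)ε(v)=0·1, αω(v)=3·1, βω(u)=15·0; sum ≡ 1  ⇒  -1.
(a,b)_7: α=1, u≡3; β=3, v≡2 (mod 7); (3|7)=-1, (2|7)=+1; sign (−1)^1·-1^3·+1^1 = +1.
Ram(-798, 29526) = {2, 19}; no ℚ_2-point on the conic.

[2, 19]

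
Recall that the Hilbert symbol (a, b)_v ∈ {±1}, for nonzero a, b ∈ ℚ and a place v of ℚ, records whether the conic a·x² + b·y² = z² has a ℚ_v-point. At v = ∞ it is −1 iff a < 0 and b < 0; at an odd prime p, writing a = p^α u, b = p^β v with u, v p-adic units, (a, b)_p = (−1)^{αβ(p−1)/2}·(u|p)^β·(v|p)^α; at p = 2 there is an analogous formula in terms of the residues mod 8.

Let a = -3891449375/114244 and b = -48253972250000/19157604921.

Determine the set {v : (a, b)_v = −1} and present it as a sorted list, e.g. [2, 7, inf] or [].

[11, inf]

Mod squares: a ≡ -6479, b ≡ -209. Check v ∈ {∞, 2, 3, 5, 7, 11, 13, 19, 31}.
v=31: a=31^3·(≡1), b=31^4·(≡8) mod 31; (1|31)=+1, (8|31)=+1; (−1)^{3·4·15}·(+1)^4·(+1)^3 = +1.
v=7: a=7^0·(≡3), b=7^-2·(≡2) mod 7; (3|7)=-1, (2|7)=+1; (−1)^{0·-2·3}·(-1)^-2·(+1)^0 = +1.
v=2: v_2(a)=-2, v_2(b)=4; units ≡ 1, 7 (mod 8); ε·ε+αω+βω = 0·1+-2·0+4·0 ≡ 0  ⇒  (a,b)_2 = +1.
v=∞: -6479 < 0 and -209 < 0  ⇒  (a,b)_∞ = -1.
v=11: a=11^1·(≡9), b=11^1·(≡3) mod 11; (9|11)=+1, (3|11)=+1; (−1)^{1·1·5}·(+1)^1·(+1)^1 = -1.
v=19: a=19^1·(≡1), b=19^1·(≡12) mod 19; (1|19)=+1, (12|19)=-1; (−1)^{1·1·9}·(+1)^1·(-1)^1 = +1.
v=5: a=5^4·(≡4), b=5^6·(≡1) mod 5; (4|5)=+1, (1|5)=+1; (−1)^{4·6·2}·(+1)^6·(+1)^4 = +1.
v=3: a=3^0·(≡1), b=3^-4·(≡1) mod 3; (1|3)=+1, (1|3)=+1; (−1)^{0·-4·1}·(+1)^-4·(+1)^0 = +1.
v=13: a=13^-4·(≡11), b=13^-6·(≡4) mod 13; (11|13)=-1, (4|13)=+1; (−1)^{-4·-6·6}·(-1)^-6·(+1)^-4 = +1.
Ram(-6479, -209) = {11, ∞}; no ℚ_11-point on the conic.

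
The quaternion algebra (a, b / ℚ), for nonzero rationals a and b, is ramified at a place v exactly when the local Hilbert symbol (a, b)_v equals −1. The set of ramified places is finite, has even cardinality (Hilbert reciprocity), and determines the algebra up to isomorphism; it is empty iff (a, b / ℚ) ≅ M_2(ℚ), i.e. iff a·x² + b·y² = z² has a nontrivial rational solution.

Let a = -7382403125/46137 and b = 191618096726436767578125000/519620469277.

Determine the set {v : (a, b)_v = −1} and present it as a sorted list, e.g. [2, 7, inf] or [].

[2, 3, 5, 11]

(a, b) ≡ (-1365, 858) mod (ℚ^×)²; places V = {2, 3, 5, 7, 11, 13, 29, 43, 53, ∞}.
(a,b)_2: α=0, β=3; u≡3, v≡5 (mod 8); ε(u)ε(v)=1·0, αω(v)=0·1, βω(u)=3·1; sum ≡ 1  ⇒  -1.
(a,b)_29: α=2, u≡14; β=2, v≡17 (mod 29); (14|29)=-1, (17|29)=-1; sign (−1)^0·-1^2·-1^2 = +1.
(a,b)_7: α=-1, u≡2; β=-2, v≡4 (mod 7); (2|7)=+1, (4|7)=+1; sign (−1)^0·+1^-2·+1^-1 = +1.
(a,b)_13: α=-3, u≡9; β=-9, v≡4 (mod 13); (9|13)=+1, (4|13)=+1; sign (−1)^0·+1^-9·+1^-3 = +1.
(a,b)_11: α=0, u≡8; β=3, v≡5 (mod 11); (8|11)=-1, (5|11)=+1; sign (−1)^0·-1^3·+1^0 = -1.
(a,b)_3: α=-1, u≡1; β=3, v≡1 (mod 3); (1|3)=+1, (1|3)=+1; sign (−1)^1·+1^3·+1^-1 = -1.
(a,b)_∞: sgn(-1365)=−, sgn(858)=+, so +1.
(a,b)_53: α=2, u≡25; β=2, v≡46 (mod 53); (25|53)=+1, (46|53)=+1; sign (−1)^0·+1^2·+1^2 = +1.
(a,b)_5: α=5, u≡3; β=16, v≡3 (mod 5); (3|5)=-1, (3|5)=-1; sign (−1)^0·-1^16·-1^5 = -1.
(a,b)_43: α=0, u≡13; β=2, v≡16 (mod 43); (13|43)=+1, (16|43)=+1; sign (−1)^0·+1^2·+1^0 = +1.
Ram(-1365, 858) = {2, 3, 5, 11}; no ℚ_2-point on the conic.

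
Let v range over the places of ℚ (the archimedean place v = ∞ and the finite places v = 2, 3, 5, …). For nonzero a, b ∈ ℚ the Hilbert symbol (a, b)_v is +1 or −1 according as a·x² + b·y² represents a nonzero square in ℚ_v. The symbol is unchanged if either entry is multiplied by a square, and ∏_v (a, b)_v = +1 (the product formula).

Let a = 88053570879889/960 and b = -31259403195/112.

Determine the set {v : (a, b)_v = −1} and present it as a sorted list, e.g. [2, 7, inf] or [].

(a, b) ≡ (739815, -227695965) mod (ℚ^×)²; places V = {2, 3, 5, 7, 29, 31, 37, 43, 47, ∞}.
(a,b)_7: α=0, u≡6; β=-1, v≡4 (mod 7); (6|7)=-1, (4|7)=+1; sign (−1)^0·-1^-1·+1^0 = -1.
(a,b)_47: α=2, u≡23; β=1, v≡4 (mod 47); (23|47)=-1, (4|47)=+1; sign (−1)^0·-1^1·+1^2 = -1.
(a,b)_37: α=1, u≡18; β=1, v≡15 (mod 37); (18|37)=-1, (15|37)=-1; sign (−1)^0·-1^1·-1^1 = +1.
(a,b)_31: α=3, u≡21; β=2, v≡3 (mod 31); (21|31)=-1, (3|31)=-1; sign (−1)^0·-1^2·-1^3 = -1.
(a,b)_5: α=-1, u≡2; β=1, v≡3 (mod 5); (2|5)=-1, (3|5)=-1; sign (−1)^0·-1^1·-1^-1 = +1.
(a,b)_29: α=2, u≡24; β=1, v≡22 (mod 29); (24|29)=+1, (22|29)=+1; sign (−1)^0·+1^1·+1^2 = +1.
(a,b)_2: α=-6, β=-4; u≡7, v≡3 (mod 8); ε(u)ε(v)=1·1, αω(v)=-6·1, βω(u)=-4·0; sum ≡ 1  ⇒  -1.
(a,b)_∞: sgn(739815)=+, sgn(-227695965)=−, so +1.
(a,b)_43: α=1, u≡2; β=1, v≡13 (mod 43); (2|43)=-1, (13|43)=+1; sign (−1)^1·-1^1·+1^1 = +1.
(a,b)_3: α=-1, u≡2; β=1, v≡1 (mod 3); (2|3)=-1, (1|3)=+1; sign (−1)^1·-1^1·+1^-1 = +1.
|Ram(739815, -227695965)| = 4, even; anisotropic at {2, 7, 31, 47}.

[2, 7, 31, 47]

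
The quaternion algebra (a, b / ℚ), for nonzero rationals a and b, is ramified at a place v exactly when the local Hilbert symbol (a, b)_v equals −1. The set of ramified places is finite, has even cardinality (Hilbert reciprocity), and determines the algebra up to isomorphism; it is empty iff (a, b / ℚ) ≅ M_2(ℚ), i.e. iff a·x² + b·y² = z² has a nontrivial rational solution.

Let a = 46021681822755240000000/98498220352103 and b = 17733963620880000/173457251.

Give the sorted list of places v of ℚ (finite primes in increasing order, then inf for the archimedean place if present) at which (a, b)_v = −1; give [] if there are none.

(a, b) ≡ (1430, 4862) mod (ℚ^×)²; places V = {2, 3, 5, 7, 11, 13, 17, 19, 23, ∞}.
(a,b)_17: α=4, u≡15; β=3, v≡10 (mod 17); (15|17)=+1, (10|17)=-1; sign (−1)^0·+1^3·-1^4 = +1.
(a,b)_2: α=9, β=7; u≡3, v≡7 (mod 8); ε(u)ε(v)=1·1, αω(v)=9·0, βω(u)=7·1; sum ≡ 0  ⇒  +1.
(a,b)_3: α=12, u≡2; β=8, v≡2 (mod 3); (2|3)=-1, (2|3)=-1; sign (−1)^0·-1^8·-1^12 = +1.
(a,b)_23: α=2, u≡2; β=2, v≡8 (mod 23); (2|23)=+1, (8|23)=+1; sign (−1)^0·+1^2·+1^2 = +1.
(a,b)_19: α=-6, u≡5; β=-4, v≡5 (mod 19); (5|19)=+1, (5|19)=+1; sign (−1)^0·+1^-4·+1^-6 = +1.
(a,b)_7: α=2, u≡2; β=0, v≡2 (mod 7); (2|7)=+1, (2|7)=+1; sign (−1)^0·+1^0·+1^2 = +1.
(a,b)_11: α=-5, u≡5; β=-3, v≡8 (mod 11); (5|11)=+1, (8|11)=-1; sign (−1)^1·+1^-3·-1^-5 = +1.
(a,b)_13: α=-1, u≡5; β=1, v≡1 (mod 13); (5|13)=-1, (1|13)=+1; sign (−1)^0·-1^1·+1^-1 = -1.
(a,b)_5: α=7, u≡4; β=4, v≡3 (mod 5); (4|5)=+1, (3|5)=-1; sign (−1)^0·+1^4·-1^7 = -1.
(a,b)_∞: sgn(1430)=+, sgn(4862)=+, so +1.
|Ram(1430, 4862)| = 2, even; anisotropic at {5, 13}.

[5, 13]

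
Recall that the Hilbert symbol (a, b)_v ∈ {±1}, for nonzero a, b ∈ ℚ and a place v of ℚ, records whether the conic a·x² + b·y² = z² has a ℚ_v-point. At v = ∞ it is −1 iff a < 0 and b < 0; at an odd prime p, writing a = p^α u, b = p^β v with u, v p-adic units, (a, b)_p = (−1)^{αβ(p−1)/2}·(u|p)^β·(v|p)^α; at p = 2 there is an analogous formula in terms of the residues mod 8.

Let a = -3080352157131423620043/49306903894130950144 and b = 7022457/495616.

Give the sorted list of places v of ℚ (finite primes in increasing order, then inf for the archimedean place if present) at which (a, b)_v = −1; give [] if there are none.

(a, b) ≡ (-3, 57) mod (ℚ^×)²; places V = {2, 3, 7, 11, 13, 19, 23, ∞}.
(a,b)_∞: sgn(-3)=−, sgn(57)=+, so +1.
(a,b)_13: α=8, u≡10; β=2, v≡11 (mod 13); (10|13)=+1, (11|13)=-1; sign (−1)^0·+1^2·-1^8 = +1.
(a,b)_19: α=2, u≡7; β=1, v≡15 (mod 19); (7|19)=+1, (15|19)=-1; sign (−1)^0·+1^1·-1^2 = +1.
(a,b)_7: α=-2, u≡1; β=0, v≡4 (mod 7); (1|7)=+1, (4|7)=+1; sign (−1)^0·+1^0·+1^-2 = +1.
(a,b)_23: α=-2, u≡17; β=0, v≡10 (mod 23); (17|23)=-1, (10|23)=-1; sign (−1)^0·-1^0·-1^-2 = +1.
(a,b)_2: α=-30, β=-12; u≡5, v≡1 (mod 8); ε(u)ε(v)=0·0, αω(v)=-30·0, βω(u)=-12·1; sum ≡ 0  ⇒  +1.
(a,b)_11: α=-6, u≡8; β=-2, v≡6 (mod 11); (8|11)=-1, (6|11)=-1; sign (−1)^0·-1^-2·-1^-6 = +1.
(a,b)_3: α=21, u≡2; β=7, v≡1 (mod 3); (2|3)=-1, (1|3)=+1; sign (−1)^1·-1^7·+1^21 = +1.
Every local symbol is +1, so the conic -3·x² + 57·y² = z² has ℚ_v-points for all v and hence a ℚ-point; (a, b / ℚ) ≅ M_2(ℚ).

[]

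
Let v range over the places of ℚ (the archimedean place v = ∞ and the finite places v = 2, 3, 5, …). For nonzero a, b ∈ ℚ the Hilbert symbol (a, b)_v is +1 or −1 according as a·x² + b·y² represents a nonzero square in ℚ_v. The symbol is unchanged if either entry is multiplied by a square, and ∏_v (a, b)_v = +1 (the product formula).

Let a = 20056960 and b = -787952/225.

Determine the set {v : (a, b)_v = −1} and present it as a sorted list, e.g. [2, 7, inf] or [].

[5, 7]

(a, b) ≡ (2590, -407) mod (ℚ^×)²; places V = {2, 3, 5, 7, 11, 37, ∞}.
(a,b)_11: α=2, u≡1; β=3, v≡7 (mod 11); (1|11)=+1, (7|11)=-1; sign (−1)^0·+1^3·-1^2 = +1.
(a,b)_37: α=1, u≡30; β=1, v≡30 (mod 37); (30|37)=+1, (30|37)=+1; sign (−1)^0·+1^1·+1^1 = +1.
(a,b)_∞: sgn(2590)=+, sgn(-407)=−, so +1.
(a,b)_5: α=1, u≡2; β=-2, v≡2 (mod 5); (2|5)=-1, (2|5)=-1; sign (−1)^0·-1^-2·-1^1 = -1.
(a,b)_2: α=7, β=4; u≡7, v≡1 (mod 8); ε(u)ε(v)=1·0, αω(v)=7·0, βω(u)=4·0; sum ≡ 0  ⇒  +1.
(a,b)_7: α=1, u≡5; β=0, v≡3 (mod 7); (5|7)=-1, (3|7)=-1; sign (−1)^0·-1^0·-1^1 = -1.
(a,b)_3: α=0, u≡1; β=-2, v≡1 (mod 3); (1|3)=+1, (1|3)=+1; sign (−1)^0·+1^-2·+1^0 = +1.
Ram(2590, -407) = {5, 7}; no ℚ_5-point on the conic.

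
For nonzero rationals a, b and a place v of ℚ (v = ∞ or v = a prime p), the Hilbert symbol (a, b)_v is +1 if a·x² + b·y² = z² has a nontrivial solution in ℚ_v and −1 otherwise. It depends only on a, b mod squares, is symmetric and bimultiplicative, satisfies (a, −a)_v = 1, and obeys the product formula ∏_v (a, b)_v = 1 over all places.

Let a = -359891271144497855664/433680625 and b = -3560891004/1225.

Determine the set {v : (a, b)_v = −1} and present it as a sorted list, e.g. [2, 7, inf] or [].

(a, b) ≡ (-19, -759) mod (ℚ^×)²; places V = {2, 3, 5, 7, 11, 17, 19, 23, ∞}.
(a,b)_11: α=4, u≡1; β=1, v≡2 (mod 11); (1|11)=+1, (2|11)=-1; sign (−1)^0·+1^1·-1^4 = +1.
(a,b)_19: α=9, u≡2; β=4, v≡4 (mod 19); (2|19)=-1, (4|19)=+1; sign (−1)^0·-1^4·+1^9 = +1.
(a,b)_2: α=4, β=2; u≡5, v≡1 (mod 8); ε(u)ε(v)=0·0, αω(v)=4·0, βω(u)=2·1; sum ≡ 0  ⇒  +1.
(a,b)_5: α=-4, u≡4; β=-2, v≡4 (mod 5); (4|5)=+1, (4|5)=+1; sign (−1)^0·+1^-2·+1^-4 = +1.
(a,b)_∞: sgn(-19)=−, sgn(-759)=−, so -1.
(a,b)_7: α=-4, u≡2; β=-2, v≡2 (mod 7); (2|7)=+1, (2|7)=+1; sign (−1)^0·+1^-2·+1^-4 = +1.
(a,b)_23: α=2, u≡6; β=1, v≡4 (mod 23); (6|23)=+1, (4|23)=+1; sign (−1)^0·+1^1·+1^2 = +1.
(a,b)_3: α=2, u≡2; β=3, v≡2 (mod 3); (2|3)=-1, (2|3)=-1; sign (−1)^0·-1^3·-1^2 = -1.
(a,b)_17: α=-2, u≡8; β=0, v≡5 (mod 17); (8|17)=+1, (5|17)=-1; sign (−1)^0·+1^0·-1^-2 = +1.
(-19, -759 / ℚ) ramifies at {3, ∞}: a division algebra.

[3, inf]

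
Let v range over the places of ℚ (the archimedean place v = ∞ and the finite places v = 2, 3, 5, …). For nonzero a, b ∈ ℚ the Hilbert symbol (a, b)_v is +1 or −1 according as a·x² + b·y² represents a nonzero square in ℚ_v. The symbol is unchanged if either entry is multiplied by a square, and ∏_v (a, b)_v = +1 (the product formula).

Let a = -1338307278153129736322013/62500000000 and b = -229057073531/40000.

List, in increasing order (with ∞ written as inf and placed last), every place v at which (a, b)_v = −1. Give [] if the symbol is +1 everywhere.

[13, 23, 41, inf]

Mod squares: a ≡ -13, b ≡ -2562131. Check v ∈ {∞, 2, 3, 5, 11, 13, 19, 23, 41}.
v=11: a=11^2·(≡4), b=11^1·(≡4) mod 11; (4|11)=+1, (4|11)=+1; (−1)^{2·1·5}·(+1)^1·(+1)^2 = +1.
v=5: a=5^-12·(≡2), b=5^-4·(≡1) mod 5; (2|5)=-1, (1|5)=+1; (−1)^{-12·-4·2}·(-1)^-4·(+1)^-12 = +1.
v=3: a=3^2·(≡2), b=3^0·(≡1) mod 3; (2|3)=-1, (1|3)=+1; (−1)^{2·0·1}·(-1)^0·(+1)^2 = +1.
v=23: a=23^2·(≡5), b=23^3·(≡17) mod 23; (5|23)=-1, (17|23)=-1; (−1)^{2·3·11}·(-1)^3·(-1)^2 = -1.
v=19: a=19^4·(≡7), b=19^1·(≡8) mod 19; (7|19)=+1, (8|19)=-1; (−1)^{4·1·9}·(+1)^1·(-1)^4 = +1.
v=41: a=41^2·(≡28), b=41^1·(≡22) mod 41; (28|41)=-1, (22|41)=-1; (−1)^{2·1·20}·(-1)^1·(-1)^2 = -1.
v=13: a=13^9·(≡4), b=13^3·(≡11) mod 13; (4|13)=+1, (11|13)=-1; (−1)^{9·3·6}·(+1)^3·(-1)^9 = -1.
v=∞: -13 < 0 and -2562131 < 0  ⇒  (a,b)_∞ = -1.
v=2: v_2(a)=-8, v_2(b)=-6; units ≡ 3, 5 (mod 8); ε·ε+αω+βω = 1·0+-8·1+-6·1 ≡ 0  ⇒  (a,b)_2 = +1.
(-13, -2562131 / ℚ) ramifies at {13, 23, 41, ∞}: a division algebra.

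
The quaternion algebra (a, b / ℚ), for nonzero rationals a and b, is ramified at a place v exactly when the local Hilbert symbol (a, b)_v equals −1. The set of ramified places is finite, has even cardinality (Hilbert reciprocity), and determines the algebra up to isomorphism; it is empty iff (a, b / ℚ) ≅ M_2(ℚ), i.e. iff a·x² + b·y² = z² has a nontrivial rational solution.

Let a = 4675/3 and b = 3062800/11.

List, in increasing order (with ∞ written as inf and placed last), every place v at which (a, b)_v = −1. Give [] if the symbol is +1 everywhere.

(a, b) ≡ (561, 84227) mod (ℚ^×)²; places V = {2, 3, 5, 11, 13, 17, 19, 31, ∞}.
(a,b)_5: α=2, u≡4; β=2, v≡2 (mod 5); (4|5)=+1, (2|5)=-1; sign (−1)^0·+1^2·-1^2 = +1.
(a,b)_31: α=0, u≡29; β=1, v≡20 (mod 31); (29|31)=-1, (20|31)=+1; sign (−1)^0·-1^1·+1^0 = -1.
(a,b)_19: α=0, u≡13; β=1, v≡9 (mod 19); (13|19)=-1, (9|19)=+1; sign (−1)^0·-1^1·+1^0 = -1.
(a,b)_13: α=0, u≡7; β=1, v≡6 (mod 13); (7|13)=-1, (6|13)=-1; sign (−1)^0·-1^1·-1^0 = -1.
(a,b)_3: α=-1, u≡1; β=0, v≡2 (mod 3); (1|3)=+1, (2|3)=-1; sign (−1)^0·+1^0·-1^-1 = -1.
(a,b)_17: α=1, u≡1; β=0, v≡15 (mod 17); (1|17)=+1, (15|17)=+1; sign (−1)^0·+1^0·+1^1 = +1.
(a,b)_11: α=1, u≡6; β=-1, v≡4 (mod 11); (6|11)=-1, (4|11)=+1; sign (−1)^1·-1^-1·+1^1 = +1.
(a,b)_2: α=0, β=4; u≡1, v≡3 (mod 8); ε(u)ε(v)=0·1, αω(v)=0·1, βω(u)=4·0; sum ≡ 0  ⇒  +1.
(a,b)_∞: sgn(561)=+, sgn(84227)=+, so +1.
|Ram(561, 84227)| = 4, even; anisotropic at {3, 13, 19, 31}.

[3, 13, 19, 31]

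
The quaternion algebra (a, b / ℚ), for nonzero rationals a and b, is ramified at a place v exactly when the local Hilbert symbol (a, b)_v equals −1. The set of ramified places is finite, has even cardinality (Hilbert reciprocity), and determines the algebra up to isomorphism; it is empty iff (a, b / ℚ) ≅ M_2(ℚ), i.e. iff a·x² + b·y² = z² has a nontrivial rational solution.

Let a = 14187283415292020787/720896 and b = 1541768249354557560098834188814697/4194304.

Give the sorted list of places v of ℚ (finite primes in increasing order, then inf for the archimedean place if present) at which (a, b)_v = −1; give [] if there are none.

[11, 13, 19, 47]

(a, b) ≡ (1708993, 1061777) mod (ℚ^×)²; places V = {2, 3, 7, 11, 13, 17, 19, 29, 37, 41, 47, ∞}.
(a,b)_17: α=1, u≡13; β=2, v≡15 (mod 17); (13|17)=+1, (15|17)=+1; sign (−1)^0·+1^2·+1^1 = +1.
(a,b)_3: α=4, u≡1; β=2, v≡2 (mod 3); (1|3)=+1, (2|3)=-1; sign (−1)^0·+1^2·-1^4 = +1.
(a,b)_29: α=2, u≡1; β=3, v≡17 (mod 29); (1|29)=+1, (17|29)=-1; sign (−1)^0·+1^3·-1^2 = +1.
(a,b)_13: α=1, u≡5; β=2, v≡6 (mod 13); (5|13)=-1, (6|13)=-1; sign (−1)^0·-1^2·-1^1 = -1.
(a,b)_47: α=2, u≡44; β=3, v≡23 (mod 47); (44|47)=-1, (23|47)=-1; sign (−1)^0·-1^3·-1^2 = -1.
(a,b)_∞: sgn(1708993)=+, sgn(1061777)=+, so +1.
(a,b)_7: α=0, u≡5; β=2, v≡6 (mod 7); (5|7)=-1, (6|7)=-1; sign (−1)^0·-1^2·-1^0 = +1.
(a,b)_37: α=1, u≡5; β=2, v≡4 (mod 37); (5|37)=-1, (4|37)=+1; sign (−1)^0·-1^2·+1^1 = +1.
(a,b)_41: α=2, u≡40; β=3, v≡11 (mod 41); (40|41)=+1, (11|41)=-1; sign (−1)^0·+1^3·-1^2 = +1.
(a,b)_11: α=-1, u≡8; β=2, v≡2 (mod 11); (8|11)=-1, (2|11)=-1; sign (−1)^0·-1^2·-1^-1 = -1.
(a,b)_2: α=-16, β=-22; u≡1, v≡1 (mod 8); ε(u)ε(v)=0·0, αω(v)=-16·0, βω(u)=-22·0; sum ≡ 0  ⇒  +1.
(a,b)_19: α=3, u≡5; β=5, v≡16 (mod 19); (5|19)=+1, (16|19)=+1; sign (−1)^1·+1^5·+1^3 = -1.
|Ram(1708993, 1061777)| = 4, even; anisotropic at {11, 13, 19, 47}.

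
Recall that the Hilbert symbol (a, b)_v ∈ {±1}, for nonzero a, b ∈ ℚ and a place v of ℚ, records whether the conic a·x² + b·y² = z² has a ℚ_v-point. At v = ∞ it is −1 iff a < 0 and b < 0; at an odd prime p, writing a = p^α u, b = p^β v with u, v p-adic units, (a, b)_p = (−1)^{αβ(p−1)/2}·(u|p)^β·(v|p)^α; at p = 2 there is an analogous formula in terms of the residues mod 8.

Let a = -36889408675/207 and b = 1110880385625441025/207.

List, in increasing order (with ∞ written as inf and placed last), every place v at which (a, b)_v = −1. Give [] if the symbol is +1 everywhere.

(a, b) ≡ (-692617469, 23) mod (ℚ^×)²; places V = {2, 3, 5, 7, 19, 23, 29, 31, 41, 43, ∞}.
(a,b)_41: α=1, u≡2; β=2, v≡23 (mod 41); (2|41)=+1, (23|41)=+1; sign (−1)^0·+1^2·+1^1 = +1.
(a,b)_43: α=1, u≡12; β=2, v≡25 (mod 43); (12|43)=-1, (25|43)=+1; sign (−1)^0·-1^2·+1^1 = +1.
(a,b)_29: α=1, u≡22; β=2, v≡28 (mod 29); (22|29)=+1, (28|29)=+1; sign (−1)^0·+1^2·+1^1 = +1.
(a,b)_5: α=2, u≡4; β=2, v≡3 (mod 5); (4|5)=+1, (3|5)=-1; sign (−1)^0·+1^2·-1^2 = +1.
(a,b)_19: α=1, u≡6; β=2, v≡11 (mod 19); (6|19)=+1, (11|19)=+1; sign (−1)^0·+1^2·+1^1 = +1.
(a,b)_3: α=-2, u≡1; β=-2, v≡2 (mod 3); (1|3)=+1, (2|3)=-1; sign (−1)^0·+1^-2·-1^-2 = +1.
(a,b)_7: α=2, u≡1; β=2, v≡1 (mod 7); (1|7)=+1, (1|7)=+1; sign (−1)^0·+1^2·+1^2 = +1.
(a,b)_31: α=1, u≡20; β=2, v≡29 (mod 31); (20|31)=+1, (29|31)=-1; sign (−1)^0·+1^2·-1^1 = -1.
(a,b)_2: α=0, β=0; u≡3, v≡7 (mod 8); ε(u)ε(v)=1·1, αω(v)=0·0, βω(u)=0·1; sum ≡ 1  ⇒  -1.
(a,b)_23: α=-1, u≡11; β=-1, v≡9 (mod 23); (11|23)=-1, (9|23)=+1; sign (−1)^1·-1^-1·+1^-1 = +1.
(a,b)_∞: sgn(-692617469)=−, sgn(23)=+, so +1.
(-692617469, 23 / ℚ) ramifies at {2, 31}: a division algebra.

[2, 31]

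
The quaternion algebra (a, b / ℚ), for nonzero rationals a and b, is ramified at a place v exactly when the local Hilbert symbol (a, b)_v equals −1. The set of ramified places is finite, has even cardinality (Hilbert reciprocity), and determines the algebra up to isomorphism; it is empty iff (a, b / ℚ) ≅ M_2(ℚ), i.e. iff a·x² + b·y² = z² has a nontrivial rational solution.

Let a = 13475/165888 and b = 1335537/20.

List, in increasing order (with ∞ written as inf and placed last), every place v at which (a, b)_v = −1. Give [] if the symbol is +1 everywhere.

Mod squares: a ≡ 22, b ≡ 741965. Check v ∈ {∞, 2, 3, 5, 7, 11, 17, 29, 43}.
v=5: a=5^2·(≡3), b=5^-1·(≡3) mod 5; (3|5)=-1, (3|5)=-1; (−1)^{2·-1·2}·(-1)^-1·(-1)^2 = -1.
v=43: a=43^0·(≡26), b=43^1·(≡20) mod 43; (26|43)=-1, (20|43)=-1; (−1)^{0·1·21}·(-1)^1·(-1)^0 = -1.
v=2: v_2(a)=-11, v_2(b)=-2; units ≡ 3, 5 (mod 8); ε·ε+αω+βω = 1·0+-11·1+-2·1 ≡ 1  ⇒  (a,b)_2 = -1.
v=3: a=3^-4·(≡1), b=3^2·(≡2) mod 3; (1|3)=+1, (2|3)=-1; (−1)^{-4·2·1}·(+1)^2·(-1)^-4 = +1.
v=∞: 22 > 0 and 741965 > 0  ⇒  (a,b)_∞ = +1.
v=11: a=11^1·(≡6), b=11^0·(≡3) mod 11; (6|11)=-1, (3|11)=+1; (−1)^{1·0·5}·(-1)^0·(+1)^1 = +1.
v=29: a=29^0·(≡6), b=29^1·(≡16) mod 29; (6|29)=+1, (16|29)=+1; (−1)^{0·1·14}·(+1)^1·(+1)^0 = +1.
v=7: a=7^2·(≡1), b=7^1·(≡1) mod 7; (1|7)=+1, (1|7)=+1; (−1)^{2·1·3}·(+1)^1·(+1)^2 = +1.
v=17: a=17^0·(≡14), b=17^1·(≡7) mod 17; (14|17)=-1, (7|17)=-1; (−1)^{0·1·8}·(-1)^1·(-1)^0 = -1.
Ram(22, 741965) = {2, 5, 17, 43}; no ℚ_2-point on the conic.

[2, 5, 17, 43]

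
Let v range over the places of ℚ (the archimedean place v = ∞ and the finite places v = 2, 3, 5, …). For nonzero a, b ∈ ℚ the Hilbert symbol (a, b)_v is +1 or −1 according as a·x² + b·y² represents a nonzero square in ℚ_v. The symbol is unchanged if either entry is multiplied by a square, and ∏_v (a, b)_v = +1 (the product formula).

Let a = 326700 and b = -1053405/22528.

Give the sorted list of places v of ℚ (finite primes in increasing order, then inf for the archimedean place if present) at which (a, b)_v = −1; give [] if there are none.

[2, 5]

(a, b) ≡ (3, -110) mod (ℚ^×)²; places V = {2, 3, 5, 11, 17, ∞}.
(a,b)_∞: sgn(3)=+, sgn(-110)=−, so +1.
(a,b)_17: α=0, u≡11; β=2, v≡9 (mod 17); (11|17)=-1, (9|17)=+1; sign (−1)^0·-1^2·+1^0 = +1.
(a,b)_2: α=2, β=-11; u≡3, v≡1 (mod 8); ε(u)ε(v)=1·0, αω(v)=2·0, βω(u)=-11·1; sum ≡ 1  ⇒  -1.
(a,b)_3: α=3, u≡1; β=6, v≡1 (mod 3); (1|3)=+1, (1|3)=+1; sign (−1)^0·+1^6·+1^3 = +1.
(a,b)_5: α=2, u≡3; β=1, v≡3 (mod 5); (3|5)=-1, (3|5)=-1; sign (−1)^0·-1^1·-1^2 = -1.
(a,b)_11: α=2, u≡5; β=-1, v≡5 (mod 11); (5|11)=+1, (5|11)=+1; sign (−1)^0·+1^-1·+1^2 = +1.
|Ram(3, -110)| = 2, even; anisotropic at {2, 5}.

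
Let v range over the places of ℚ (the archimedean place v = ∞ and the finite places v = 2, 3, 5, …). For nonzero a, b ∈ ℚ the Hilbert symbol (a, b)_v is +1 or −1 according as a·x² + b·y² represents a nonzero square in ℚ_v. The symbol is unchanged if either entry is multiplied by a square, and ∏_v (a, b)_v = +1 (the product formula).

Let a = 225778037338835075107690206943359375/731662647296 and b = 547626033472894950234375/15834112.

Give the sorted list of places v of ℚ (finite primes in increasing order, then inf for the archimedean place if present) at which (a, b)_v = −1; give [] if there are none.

[3, 7, 31, 43]

(a, b) ≡ (55986, 105) mod (ℚ^×)²; places V = {2, 3, 5, 7, 11, 13, 19, 31, 43, 47, ∞}.
(a,b)_7: α=-1, u≡2; β=-1, v≡1 (mod 7); (2|7)=+1, (1|7)=+1; sign (−1)^1·+1^-1·+1^-1 = -1.
(a,b)_11: α=8, u≡10; β=4, v≡8 (mod 11); (10|11)=-1, (8|11)=-1; sign (−1)^0·-1^4·-1^8 = +1.
(a,b)_43: α=3, u≡32; β=2, v≡2 (mod 43); (32|43)=-1, (2|43)=-1; sign (−1)^0·-1^2·-1^3 = -1.
(a,b)_13: α=4, u≡11; β=2, v≡12 (mod 13); (11|13)=-1, (12|13)=+1; sign (−1)^0·-1^2·+1^4 = +1.
(a,b)_2: α=-17, β=-10; u≡1, v≡1 (mod 8); ε(u)ε(v)=0·0, αω(v)=-17·0, βω(u)=-10·0; sum ≡ 0  ⇒  +1.
(a,b)_47: α=-2, u≡4; β=-2, v≡19 (mod 47); (4|47)=+1, (19|47)=-1; sign (−1)^0·+1^-2·-1^-2 = +1.
(a,b)_19: α=-2, u≡3; β=0, v≡18 (mod 19); (3|19)=-1, (18|19)=-1; sign (−1)^0·-1^0·-1^-2 = +1.
(a,b)_31: α=3, u≡8; β=2, v≡6 (mod 31); (8|31)=+1, (6|31)=-1; sign (−1)^0·+1^2·-1^3 = -1.
(a,b)_∞: sgn(55986)=+, sgn(105)=+, so +1.
(a,b)_5: α=10, u≡1; β=7, v≡4 (mod 5); (1|5)=+1, (4|5)=+1; sign (−1)^0·+1^7·+1^10 = +1.
(a,b)_3: α=13, u≡2; β=13, v≡2 (mod 3); (2|3)=-1, (2|3)=-1; sign (−1)^1·-1^13·-1^13 = -1.
(55986, 105 / ℚ) ramifies at {3, 7, 31, 43}: a division algebra.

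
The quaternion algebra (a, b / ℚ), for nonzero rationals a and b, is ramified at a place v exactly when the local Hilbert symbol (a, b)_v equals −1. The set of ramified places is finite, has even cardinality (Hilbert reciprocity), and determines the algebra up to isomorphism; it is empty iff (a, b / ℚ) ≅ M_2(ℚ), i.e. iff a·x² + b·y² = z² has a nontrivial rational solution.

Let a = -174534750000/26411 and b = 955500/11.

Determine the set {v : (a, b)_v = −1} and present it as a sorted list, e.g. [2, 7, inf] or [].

[13, 17]

(a, b) ≡ (-561, 2145) mod (ℚ^×)²; places V = {2, 3, 5, 7, 11, 13, 17, ∞}.
(a,b)_13: α=2, u≡7; β=1, v≡1 (mod 13); (7|13)=-1, (1|13)=+1; sign (−1)^0·-1^1·+1^2 = -1.
(a,b)_3: α=5, u≡2; β=1, v≡1 (mod 3); (2|3)=-1, (1|3)=+1; sign (−1)^1·-1^1·+1^5 = +1.
(a,b)_17: α=1, u≡16; β=0, v≡6 (mod 17); (16|17)=+1, (6|17)=-1; sign (−1)^0·+1^0·-1^1 = -1.
(a,b)_∞: sgn(-561)=−, sgn(2145)=+, so +1.
(a,b)_5: α=6, u≡1; β=3, v≡4 (mod 5); (1|5)=+1, (4|5)=+1; sign (−1)^0·+1^3·+1^6 = +1.
(a,b)_7: α=-4, u≡3; β=2, v≡3 (mod 7); (3|7)=-1, (3|7)=-1; sign (−1)^0·-1^2·-1^-4 = +1.
(a,b)_11: α=-1, u≡9; β=-1, v≡7 (mod 11); (9|11)=+1, (7|11)=-1; sign (−1)^1·+1^-1·-1^-1 = +1.
(a,b)_2: α=4, β=2; u≡7, v≡1 (mod 8); ε(u)ε(v)=1·0, αω(v)=4·0, βω(u)=2·0; sum ≡ 0  ⇒  +1.
|Ram(-561, 2145)| = 2, even; anisotropic at {13, 17}.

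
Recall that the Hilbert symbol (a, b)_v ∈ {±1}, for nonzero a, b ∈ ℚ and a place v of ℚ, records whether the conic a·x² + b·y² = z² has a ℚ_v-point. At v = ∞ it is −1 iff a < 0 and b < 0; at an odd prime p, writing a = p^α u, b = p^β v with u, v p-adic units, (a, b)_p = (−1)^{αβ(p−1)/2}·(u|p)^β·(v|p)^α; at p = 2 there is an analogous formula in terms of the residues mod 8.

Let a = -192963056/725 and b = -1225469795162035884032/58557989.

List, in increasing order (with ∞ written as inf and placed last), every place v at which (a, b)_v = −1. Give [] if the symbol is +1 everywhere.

[11, inf]

(a, b) ≡ (-2890459, -493) mod (ℚ^×)²; places V = {2, 5, 7, 11, 13, 17, 29, 41, ∞}.
(a,b)_2: α=4, β=12; u≡5, v≡3 (mod 8); ε(u)ε(v)=0·1, αω(v)=4·1, βω(u)=12·1; sum ≡ 0  ⇒  +1.
(a,b)_41: α=1, u≡2; β=2, v≡40 (mod 41); (2|41)=+1, (40|41)=+1; sign (−1)^0·+1^2·+1^1 = +1.
(a,b)_∞: sgn(-2890459)=−, sgn(-493)=−, so -1.
(a,b)_17: α=1, u≡12; β=3, v≡10 (mod 17); (12|17)=-1, (10|17)=-1; sign (−1)^0·-1^3·-1^1 = +1.
(a,b)_29: α=-1, u≡18; β=-3, v≡18 (mod 29); (18|29)=-1, (18|29)=-1; sign (−1)^0·-1^-3·-1^-1 = +1.
(a,b)_11: α=3, u≡7; β=8, v≡8 (mod 11); (7|11)=-1, (8|11)=-1; sign (−1)^0·-1^8·-1^3 = -1.
(a,b)_13: α=1, u≡1; β=2, v≡4 (mod 13); (1|13)=+1, (4|13)=+1; sign (−1)^0·+1^2·+1^1 = +1.
(a,b)_5: α=-2, u≡1; β=0, v≡2 (mod 5); (1|5)=+1, (2|5)=-1; sign (−1)^0·+1^0·-1^-2 = +1.
(a,b)_7: α=0, u≡2; β=-4, v≡2 (mod 7); (2|7)=+1, (2|7)=+1; sign (−1)^0·+1^-4·+1^0 = +1.
Ram(-2890459, -493) = {11, ∞}; no ℚ_11-point on the conic.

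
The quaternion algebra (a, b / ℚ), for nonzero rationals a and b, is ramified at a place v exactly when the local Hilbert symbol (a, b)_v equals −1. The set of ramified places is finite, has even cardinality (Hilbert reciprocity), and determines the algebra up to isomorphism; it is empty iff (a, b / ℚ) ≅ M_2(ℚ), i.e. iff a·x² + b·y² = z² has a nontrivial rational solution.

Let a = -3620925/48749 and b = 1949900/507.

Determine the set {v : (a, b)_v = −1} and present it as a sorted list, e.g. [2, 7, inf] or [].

(a, b) ≡ (-3857, 58497) mod (ℚ^×)²; places V = {2, 3, 5, 7, 11, 13, 17, 19, 29, 31, 37, 41, ∞}.
(a,b)_29: α=-1, u≡14; β=0, v≡4 (mod 29); (14|29)=-1, (4|29)=+1; sign (−1)^0·-1^0·+1^-1 = +1.
(a,b)_3: α=2, u≡1; β=-1, v≡2 (mod 3); (1|3)=+1, (2|3)=-1; sign (−1)^0·+1^-1·-1^2 = +1.
(a,b)_37: α=0, u≡4; β=1, v≡9 (mod 37); (4|37)=+1, (9|37)=+1; sign (−1)^0·+1^1·+1^0 = +1.
(a,b)_7: α=1, u≡4; β=0, v≡5 (mod 7); (4|7)=+1, (5|7)=-1; sign (−1)^0·+1^0·-1^1 = -1.
(a,b)_13: α=0, u≡9; β=-2, v≡10 (mod 13); (9|13)=+1, (10|13)=+1; sign (−1)^0·+1^-2·+1^0 = +1.
(a,b)_41: α=-2, u≡35; β=0, v≡37 (mod 41); (35|41)=-1, (37|41)=+1; sign (−1)^0·-1^0·+1^-2 = +1.
(a,b)_31: α=0, u≡20; β=1, v≡17 (mod 31); (20|31)=+1, (17|31)=-1; sign (−1)^0·+1^1·-1^0 = +1.
(a,b)_17: α=0, u≡16; β=1, v≡11 (mod 17); (16|17)=+1, (11|17)=-1; sign (−1)^0·+1^1·-1^0 = +1.
(a,b)_∞: sgn(-3857)=−, sgn(58497)=+, so +1.
(a,b)_11: α=2, u≡9; β=0, v≡7 (mod 11); (9|11)=+1, (7|11)=-1; sign (−1)^0·+1^0·-1^2 = +1.
(a,b)_19: α=1, u≡1; β=0, v≡18 (mod 19); (1|19)=+1, (18|19)=-1; sign (−1)^0·+1^0·-1^1 = -1.
(a,b)_2: α=0, β=2; u≡7, v≡1 (mod 8); ε(u)ε(v)=1·0, αω(v)=0·0, βω(u)=2·0; sum ≡ 0  ⇒  +1.
(a,b)_5: α=2, u≡2; β=2, v≡3 (mod 5); (2|5)=-1, (3|5)=-1; sign (−1)^0·-1^2·-1^2 = +1.
(-3857, 58497 / ℚ) ramifies at {7, 19}: a division algebra.

[7, 19]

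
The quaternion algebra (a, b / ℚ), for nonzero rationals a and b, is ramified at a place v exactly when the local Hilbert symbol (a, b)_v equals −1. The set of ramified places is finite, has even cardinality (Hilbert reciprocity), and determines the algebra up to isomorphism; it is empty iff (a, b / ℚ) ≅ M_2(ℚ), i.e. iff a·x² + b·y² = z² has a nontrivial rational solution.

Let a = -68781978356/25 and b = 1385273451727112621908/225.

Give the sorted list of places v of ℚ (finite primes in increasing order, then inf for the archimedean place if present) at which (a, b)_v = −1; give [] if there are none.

[29, 43]

Mod squares: a ≡ -972101, b ≡ 2168533. Check v ∈ {∞, 2, 3, 5, 7, 13, 19, 29, 37, 43, 47}.
v=3: a=3^0·(≡1), b=3^-2·(≡1) mod 3; (1|3)=+1, (1|3)=+1; (−1)^{0·-2·1}·(+1)^-2·(+1)^0 = +1.
v=43: a=43^1·(≡23), b=43^3·(≡35) mod 43; (23|43)=+1, (35|43)=+1; (−1)^{1·3·21}·(+1)^3·(+1)^1 = -1.
v=13: a=13^1·(≡10), b=13^4·(≡3) mod 13; (10|13)=+1, (3|13)=+1; (−1)^{1·4·6}·(+1)^4·(+1)^1 = +1.
v=∞: -972101 < 0 and 2168533 > 0  ⇒  (a,b)_∞ = +1.
v=47: a=47^1·(≡5), b=47^3·(≡8) mod 47; (5|47)=-1, (8|47)=+1; (−1)^{1·3·23}·(-1)^3·(+1)^1 = +1.
v=19: a=19^2·(≡15), b=19^0·(≡9) mod 19; (15|19)=-1, (9|19)=+1; (−1)^{2·0·9}·(-1)^0·(+1)^2 = +1.
v=5: a=5^-2·(≡4), b=5^-2·(≡2) mod 5; (4|5)=+1, (2|5)=-1; (−1)^{-2·-2·2}·(+1)^-2·(-1)^-2 = +1.
v=2: v_2(a)=2, v_2(b)=2; units ≡ 3, 5 (mod 8); ε·ε+αω+βω = 1·0+2·1+2·1 ≡ 0  ⇒  (a,b)_2 = +1.
v=37: a=37^1·(≡3), b=37^3·(≡30) mod 37; (3|37)=+1, (30|37)=+1; (−1)^{1·3·18}·(+1)^3·(+1)^1 = +1.
v=29: a=29^0·(≡8), b=29^1·(≡21) mod 29; (8|29)=-1, (21|29)=-1; (−1)^{0·1·14}·(-1)^1·(-1)^0 = -1.
v=7: a=7^2·(≡5), b=7^0·(≡3) mod 7; (5|7)=-1, (3|7)=-1; (−1)^{2·0·3}·(-1)^0·(-1)^2 = +1.
Ram(-972101, 2168533) = {29, 43}; no ℚ_29-point on the conic.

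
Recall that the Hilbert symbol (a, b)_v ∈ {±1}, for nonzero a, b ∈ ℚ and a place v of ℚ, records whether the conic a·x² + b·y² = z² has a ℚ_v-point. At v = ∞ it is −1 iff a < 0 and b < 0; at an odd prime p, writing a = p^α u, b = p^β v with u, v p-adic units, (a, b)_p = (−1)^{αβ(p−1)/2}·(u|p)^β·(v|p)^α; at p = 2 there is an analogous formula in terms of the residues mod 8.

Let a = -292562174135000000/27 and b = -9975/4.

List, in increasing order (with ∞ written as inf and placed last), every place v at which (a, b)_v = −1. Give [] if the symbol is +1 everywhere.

[11, inf]

Mod squares: a ≡ -2805, b ≡ -399. Check v ∈ {∞, 2, 3, 5, 7, 11, 17, 19}.
v=11: a=11^1·(≡5), b=11^0·(≡6) mod 11; (5|11)=+1, (6|11)=-1; (−1)^{1·0·5}·(+1)^0·(-1)^1 = -1.
v=5: a=5^7·(≡1), b=5^2·(≡4) mod 5; (1|5)=+1, (4|5)=+1; (−1)^{7·2·2}·(+1)^2·(+1)^7 = +1.
v=17: a=17^1·(≡11), b=17^0·(≡1) mod 17; (11|17)=-1, (1|17)=+1; (−1)^{1·0·8}·(-1)^0·(+1)^1 = +1.
v=3: a=3^-3·(≡1), b=3^1·(≡2) mod 3; (1|3)=+1, (2|3)=-1; (−1)^{-3·1·1}·(+1)^1·(-1)^-3 = +1.
v=∞: -2805 < 0 and -399 < 0  ⇒  (a,b)_∞ = -1.
v=19: a=19^4·(≡9), b=19^1·(≡16) mod 19; (9|19)=+1, (16|19)=+1; (−1)^{4·1·9}·(+1)^1·(+1)^4 = +1.
v=7: a=7^4·(≡1), b=7^1·(≡6) mod 7; (1|7)=+1, (6|7)=-1; (−1)^{4·1·3}·(+1)^1·(-1)^4 = +1.
v=2: v_2(a)=6, v_2(b)=-2; units ≡ 3, 1 (mod 8); ε·ε+αω+βω = 1·0+6·0+-2·1 ≡ 0  ⇒  (a,b)_2 = +1.
(-2805, -399 / ℚ) ramifies at {11, ∞}: a division algebra.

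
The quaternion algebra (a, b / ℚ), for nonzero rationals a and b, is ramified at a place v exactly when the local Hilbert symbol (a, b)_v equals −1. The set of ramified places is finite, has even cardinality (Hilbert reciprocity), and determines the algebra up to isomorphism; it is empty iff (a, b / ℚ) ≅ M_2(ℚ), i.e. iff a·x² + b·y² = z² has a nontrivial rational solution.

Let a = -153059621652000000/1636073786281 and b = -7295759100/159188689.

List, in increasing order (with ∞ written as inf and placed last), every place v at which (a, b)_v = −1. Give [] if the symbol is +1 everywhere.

[17, inf]

(a, b) ≡ (-357, -119) mod (ℚ^×)²; places V = {2, 3, 5, 7, 11, 17, 29, 31, 37, ∞}.
(a,b)_∞: sgn(-357)=−, sgn(-119)=−, so -1.
(a,b)_11: α=-6, u≡6; β=-2, v≡7 (mod 11); (6|11)=-1, (7|11)=-1; sign (−1)^0·-1^-2·-1^-6 = +1.
(a,b)_17: α=3, u≡15; β=1, v≡11 (mod 17); (15|17)=+1, (11|17)=-1; sign (−1)^0·+1^1·-1^3 = -1.
(a,b)_7: α=3, u≡6; β=1, v≡4 (mod 7); (6|7)=-1, (4|7)=+1; sign (−1)^1·-1^1·+1^3 = +1.
(a,b)_3: α=3, u≡1; β=6, v≡1 (mod 3); (1|3)=+1, (1|3)=+1; sign (−1)^0·+1^6·+1^3 = +1.
(a,b)_2: α=8, β=2; u≡3, v≡1 (mod 8); ε(u)ε(v)=1·0, αω(v)=8·0, βω(u)=2·1; sum ≡ 0  ⇒  +1.
(a,b)_37: α=0, u≡32; β=-2, v≡31 (mod 37); (32|37)=-1, (31|37)=-1; sign (−1)^0·-1^-2·-1^0 = +1.
(a,b)_31: α=-4, u≡30; β=-2, v≡16 (mod 31); (30|31)=-1, (16|31)=+1; sign (−1)^0·-1^-2·+1^-4 = +1.
(a,b)_5: α=6, u≡2; β=2, v≡4 (mod 5); (2|5)=-1, (4|5)=+1; sign (−1)^0·-1^2·+1^6 = +1.
(a,b)_29: α=2, u≡4; β=2, v≡19 (mod 29); (4|29)=+1, (19|29)=-1; sign (−1)^0·+1^2·-1^2 = +1.
Ram(-357, -119) = {17, ∞}; no ℚ_17-point on the conic.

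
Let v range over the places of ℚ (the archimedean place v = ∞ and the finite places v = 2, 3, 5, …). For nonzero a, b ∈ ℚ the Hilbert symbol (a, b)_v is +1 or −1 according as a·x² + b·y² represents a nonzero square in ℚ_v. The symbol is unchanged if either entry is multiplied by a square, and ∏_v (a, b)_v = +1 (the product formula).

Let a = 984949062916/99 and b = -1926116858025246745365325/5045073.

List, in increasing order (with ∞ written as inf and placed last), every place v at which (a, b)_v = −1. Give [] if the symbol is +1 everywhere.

Mod squares: a ≡ 11, b ≡ -4389. Check v ∈ {∞, 2, 3, 5, 7, 11, 13, 17, 19, 23, 41}.
v=∞: 11 > 0 and -4389 < 0  ⇒  (a,b)_∞ = +1.
v=13: a=13^2·(≡11), b=13^6·(≡2) mod 13; (11|13)=-1, (2|13)=-1; (−1)^{2·6·6}·(-1)^6·(-1)^2 = +1.
v=7: a=7^4·(≡2), b=7^7·(≡5) mod 7; (2|7)=+1, (5|7)=-1; (−1)^{4·7·3}·(+1)^7·(-1)^4 = +1.
v=5: a=5^0·(≡4), b=5^2·(≡4) mod 5; (4|5)=+1, (4|5)=+1; (−1)^{0·2·2}·(+1)^2·(+1)^0 = +1.
v=3: a=3^-2·(≡2), b=3^-1·(≡1) mod 3; (2|3)=-1, (1|3)=+1; (−1)^{-2·-1·1}·(-1)^-1·(+1)^-2 = -1.
v=41: a=41^2·(≡3), b=41^4·(≡20) mod 41; (3|41)=-1, (20|41)=+1; (−1)^{2·4·20}·(-1)^4·(+1)^2 = +1.
v=17: a=17^0·(≡14), b=17^-2·(≡11) mod 17; (14|17)=-1, (11|17)=-1; (−1)^{0·-2·8}·(-1)^-2·(-1)^0 = +1.
v=11: a=11^-1·(≡3), b=11^-1·(≡8) mod 11; (3|11)=+1, (8|11)=-1; (−1)^{-1·-1·5}·(+1)^-1·(-1)^-1 = +1.
v=2: v_2(a)=2, v_2(b)=0; units ≡ 3, 3 (mod 8); ε·ε+αω+βω = 1·1+2·1+0·1 ≡ 1  ⇒  (a,b)_2 = -1.
v=23: a=23^0·(≡22), b=23^-2·(≡12) mod 23; (22|23)=-1, (12|23)=+1; (−1)^{0·-2·11}·(-1)^-2·(+1)^0 = +1.
v=19: a=19^2·(≡7), b=19^3·(≡9) mod 19; (7|19)=+1, (9|19)=+1; (−1)^{2·3·9}·(+1)^3·(+1)^2 = +1.
(11, -4389 / ℚ) ramifies at {2, 3}: a division algebra.

[2, 3]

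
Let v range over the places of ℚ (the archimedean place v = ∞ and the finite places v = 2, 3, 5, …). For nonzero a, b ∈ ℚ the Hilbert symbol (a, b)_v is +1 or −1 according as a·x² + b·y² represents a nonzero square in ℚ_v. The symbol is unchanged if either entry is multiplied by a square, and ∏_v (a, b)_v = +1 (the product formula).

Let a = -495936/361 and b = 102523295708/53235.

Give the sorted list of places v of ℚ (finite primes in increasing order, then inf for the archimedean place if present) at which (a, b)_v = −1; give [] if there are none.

Mod squares: a ≡ -861, b ≡ 1008805. Check v ∈ {∞, 2, 3, 5, 7, 13, 19, 23, 37, 41}.
v=7: a=7^1·(≡5), b=7^-1·(≡5) mod 7; (5|7)=-1, (5|7)=-1; (−1)^{1·-1·3}·(-1)^-1·(-1)^1 = -1.
v=2: v_2(a)=6, v_2(b)=2; units ≡ 3, 5 (mod 8); ε·ε+αω+βω = 1·0+6·1+2·1 ≡ 0  ⇒  (a,b)_2 = +1.
v=3: a=3^3·(≡1), b=3^-2·(≡1) mod 3; (1|3)=+1, (1|3)=+1; (−1)^{3·-2·1}·(+1)^-2·(+1)^3 = +1.
v=41: a=41^1·(≡36), b=41^3·(≡4) mod 41; (36|41)=+1, (4|41)=+1; (−1)^{1·3·20}·(+1)^3·(+1)^1 = +1.
v=37: a=37^0·(≡11), b=37^1·(≡9) mod 37; (11|37)=+1, (9|37)=+1; (−1)^{0·1·18}·(+1)^1·(+1)^0 = +1.
v=19: a=19^-2·(≡2), b=19^1·(≡6) mod 19; (2|19)=-1, (6|19)=+1; (−1)^{-2·1·9}·(-1)^1·(+1)^-2 = -1.
v=5: a=5^0·(≡4), b=5^-1·(≡4) mod 5; (4|5)=+1, (4|5)=+1; (−1)^{0·-1·2}·(+1)^-1·(+1)^0 = +1.
v=13: a=13^0·(≡4), b=13^-2·(≡5) mod 13; (4|13)=+1, (5|13)=-1; (−1)^{0·-2·6}·(+1)^-2·(-1)^0 = +1.
v=23: a=23^0·(≡8), b=23^2·(≡6) mod 23; (8|23)=+1, (6|23)=+1; (−1)^{0·2·11}·(+1)^2·(+1)^0 = +1.
v=∞: -861 < 0 and 1008805 > 0  ⇒  (a,b)_∞ = +1.
(-861, 1008805 / ℚ) ramifies at {7, 19}: a division algebra.

[7, 19]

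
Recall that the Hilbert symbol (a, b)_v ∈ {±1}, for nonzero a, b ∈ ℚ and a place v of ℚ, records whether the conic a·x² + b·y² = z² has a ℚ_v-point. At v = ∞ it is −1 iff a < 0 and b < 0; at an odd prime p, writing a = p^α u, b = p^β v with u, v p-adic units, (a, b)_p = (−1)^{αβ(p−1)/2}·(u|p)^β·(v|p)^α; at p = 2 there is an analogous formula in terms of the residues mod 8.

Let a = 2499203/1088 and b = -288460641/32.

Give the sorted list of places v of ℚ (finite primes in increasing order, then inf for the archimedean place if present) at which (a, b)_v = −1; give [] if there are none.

[17, 43]

Mod squares: a ≡ 117691, b ≡ -312018. Check v ∈ {∞, 2, 3, 7, 17, 19, 23, 43}.
v=3: a=3^0·(≡1), b=3^1·(≡1) mod 3; (1|3)=+1, (1|3)=+1; (−1)^{0·1·1}·(+1)^1·(+1)^0 = +1.
v=23: a=23^1·(≡21), b=23^1·(≡2) mod 23; (21|23)=-1, (2|23)=+1; (−1)^{1·1·11}·(-1)^1·(+1)^1 = +1.
v=2: v_2(a)=-6, v_2(b)=-5; units ≡ 3, 7 (mod 8); ε·ε+αω+βω = 1·1+-6·0+-5·1 ≡ 0  ⇒  (a,b)_2 = +1.
v=∞: 117691 > 0 and -312018 < 0  ⇒  (a,b)_∞ = +1.
v=19: a=19^2·(≡9), b=19^1·(≡3) mod 19; (9|19)=+1, (3|19)=-1; (−1)^{2·1·9}·(+1)^1·(-1)^2 = +1.
v=43: a=43^1·(≡22), b=43^2·(≡20) mod 43; (22|43)=-1, (20|43)=-1; (−1)^{1·2·21}·(-1)^2·(-1)^1 = -1.
v=17: a=17^-1·(≡13), b=17^1·(≡6) mod 17; (13|17)=+1, (6|17)=-1; (−1)^{-1·1·8}·(+1)^1·(-1)^-1 = -1.
v=7: a=7^1·(≡5), b=7^1·(≡2) mod 7; (5|7)=-1, (2|7)=+1; (−1)^{1·1·3}·(-1)^1·(+1)^1 = +1.
Ram(117691, -312018) = {17, 43}; no ℚ_17-point on the conic.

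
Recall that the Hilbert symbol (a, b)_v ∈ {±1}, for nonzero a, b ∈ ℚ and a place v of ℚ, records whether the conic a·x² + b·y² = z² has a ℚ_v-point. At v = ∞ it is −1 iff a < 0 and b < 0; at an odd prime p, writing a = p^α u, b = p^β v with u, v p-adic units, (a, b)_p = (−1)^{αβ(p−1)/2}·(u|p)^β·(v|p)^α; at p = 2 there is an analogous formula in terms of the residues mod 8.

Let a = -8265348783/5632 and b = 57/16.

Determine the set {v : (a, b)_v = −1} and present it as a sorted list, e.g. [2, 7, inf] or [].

Mod squares: a ≡ -1914, b ≡ 57. Check v ∈ {∞, 2, 3, 11, 19, 29}.
v=∞: -1914 < 0 and 57 > 0  ⇒  (a,b)_∞ = +1.
v=3: a=3^7·(≡1), b=3^1·(≡1) mod 3; (1|3)=+1, (1|3)=+1; (−1)^{7·1·1}·(+1)^1·(+1)^7 = -1.
v=19: a=19^4·(≡7), b=19^1·(≡18) mod 19; (7|19)=+1, (18|19)=-1; (−1)^{4·1·9}·(+1)^1·(-1)^4 = +1.
v=11: a=11^-1·(≡2), b=11^0·(≡7) mod 11; (2|11)=-1, (7|11)=-1; (−1)^{-1·0·5}·(-1)^0·(-1)^-1 = -1.
v=2: v_2(a)=-9, v_2(b)=-4; units ≡ 3, 1 (mod 8); ε·ε+αω+βω = 1·0+-9·0+-4·1 ≡ 0  ⇒  (a,b)_2 = +1.
v=29: a=29^1·(≡10), b=29^0·(≡9) mod 29; (10|29)=-1, (9|29)=+1; (−1)^{1·0·14}·(-1)^0·(+1)^1 = +1.
|Ram(-1914, 57)| = 2, even; anisotropic at {3, 11}.

[3, 11]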